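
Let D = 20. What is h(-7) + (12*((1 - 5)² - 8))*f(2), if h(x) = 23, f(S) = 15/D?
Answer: 95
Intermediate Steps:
f(S) = ¾ (f(S) = 15/20 = 15*(1/20) = ¾)
h(-7) + (12*((1 - 5)² - 8))*f(2) = 23 + (12*((1 - 5)² - 8))*(¾) = 23 + (12*((-4)² - 8))*(¾) = 23 + (12*(16 - 8))*(¾) = 23 + (12*8)*(¾) = 23 + 96*(¾) = 23 + 72 = 95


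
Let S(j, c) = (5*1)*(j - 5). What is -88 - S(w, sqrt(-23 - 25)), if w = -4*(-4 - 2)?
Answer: -183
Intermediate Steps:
w = 24 (w = -4*(-6) = 24)
S(j, c) = -25 + 5*j (S(j, c) = 5*(-5 + j) = -25 + 5*j)
-88 - S(w, sqrt(-23 - 25)) = -88 - (-25 + 5*24) = -88 - (-25 + 120) = -88 - 1*95 = -88 - 95 = -183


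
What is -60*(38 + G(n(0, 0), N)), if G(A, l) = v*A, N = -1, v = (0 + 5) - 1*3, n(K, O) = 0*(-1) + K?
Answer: -2280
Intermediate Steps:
n(K, O) = K (n(K, O) = 0 + K = K)
v = 2 (v = 5 - 3 = 2)
G(A, l) = 2*A
-60*(38 + G(n(0, 0), N)) = -60*(38 + 2*0) = -60*(38 + 0) = -60*38 = -2280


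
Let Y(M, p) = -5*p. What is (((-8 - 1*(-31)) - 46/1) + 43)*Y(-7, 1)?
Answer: -100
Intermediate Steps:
(((-8 - 1*(-31)) - 46/1) + 43)*Y(-7, 1) = (((-8 - 1*(-31)) - 46/1) + 43)*(-5*1) = (((-8 + 31) - 46*1) + 43)*(-5) = ((23 - 46) + 43)*(-5) = (-23 + 43)*(-5) = 20*(-5) = -100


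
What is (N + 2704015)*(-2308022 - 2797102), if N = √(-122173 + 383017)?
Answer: -13804331872860 - 10210248*√65211 ≈ -1.3807e+13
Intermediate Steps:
N = 2*√65211 (N = √260844 = 2*√65211 ≈ 510.73)
(N + 2704015)*(-2308022 - 2797102) = (2*√65211 + 2704015)*(-2308022 - 2797102) = (2704015 + 2*√65211)*(-5105124) = -13804331872860 - 10210248*√65211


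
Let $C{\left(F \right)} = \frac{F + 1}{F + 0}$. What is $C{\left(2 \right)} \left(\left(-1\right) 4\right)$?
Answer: $-6$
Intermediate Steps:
$C{\left(F \right)} = \frac{1 + F}{F}$
$C{\left(2 \right)} \left(\left(-1\right) 4\right) = \frac{1 + 2}{2} \left(\left(-1\right) 4\right) = \frac{1}{2} \cdot 3 \left(-4\right) = \frac{3}{2} \left(-4\right) = -6$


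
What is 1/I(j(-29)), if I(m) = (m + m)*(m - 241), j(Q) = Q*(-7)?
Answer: -1/15428 ≈ -6.4817e-5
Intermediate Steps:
j(Q) = -7*Q
I(m) = 2*m*(-241 + m) (I(m) = (2*m)*(-241 + m) = 2*m*(-241 + m))
1/I(j(-29)) = 1/(2*(-7*(-29))*(-241 - 7*(-29))) = 1/(2*203*(-241 + 203)) = 1/(2*203*(-38)) = 1/(-15428) = -1/15428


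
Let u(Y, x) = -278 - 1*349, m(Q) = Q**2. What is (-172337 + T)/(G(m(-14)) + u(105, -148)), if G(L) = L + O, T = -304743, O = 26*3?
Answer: 477080/353 ≈ 1351.5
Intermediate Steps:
O = 78
G(L) = 78 + L (G(L) = L + 78 = 78 + L)
u(Y, x) = -627 (u(Y, x) = -278 - 349 = -627)
(-172337 + T)/(G(m(-14)) + u(105, -148)) = (-172337 - 304743)/((78 + (-14)**2) - 627) = -477080/((78 + 196) - 627) = -477080/(274 - 627) = -477080/(-353) = -477080*(-1/353) = 477080/353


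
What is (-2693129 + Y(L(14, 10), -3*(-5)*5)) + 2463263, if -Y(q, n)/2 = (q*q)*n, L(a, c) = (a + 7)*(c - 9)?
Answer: -296016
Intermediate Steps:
L(a, c) = (-9 + c)*(7 + a) (L(a, c) = (7 + a)*(-9 + c) = (-9 + c)*(7 + a))
Y(q, n) = -2*n*q² (Y(q, n) = -2*q*q*n = -2*q²*n = -2*n*q²)
(-2693129 + Y(L(14, 10), -3*(-5)*5)) + 2463263 = (-2693129 - 2*-3*(-5)*5*(-63 - 9*14 + 7*10 + 14*10)²) + 2463263 = (-2693129 - 2*15*5*(-63 - 126 + 70 + 140)²) + 2463263 = (-2693129 - 2*75*21²) + 2463263 = (-2693129 - 2*75*441) + 2463263 = (-2693129 - 66150) + 2463263 = -2759279 + 2463263 = -296016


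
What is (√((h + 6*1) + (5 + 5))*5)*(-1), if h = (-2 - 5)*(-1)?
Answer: -5*√23 ≈ -23.979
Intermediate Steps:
h = 7 (h = -7*(-1) = 7)
(√((h + 6*1) + (5 + 5))*5)*(-1) = (√((7 + 6*1) + (5 + 5))*5)*(-1) = (√((7 + 6) + 10)*5)*(-1) = (√(13 + 10)*5)*(-1) = (√23*5)*(-1) = (5*√23)*(-1) = -5*√23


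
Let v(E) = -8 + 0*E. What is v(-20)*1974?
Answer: -15792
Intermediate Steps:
v(E) = -8 (v(E) = -8 + 0 = -8)
v(-20)*1974 = -8*1974 = -15792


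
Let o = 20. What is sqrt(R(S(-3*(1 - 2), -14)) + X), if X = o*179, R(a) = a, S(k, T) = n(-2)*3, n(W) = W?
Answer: sqrt(3574) ≈ 59.783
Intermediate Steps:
S(k, T) = -6 (S(k, T) = -2*3 = -6)
X = 3580 (X = 20*179 = 3580)
sqrt(R(S(-3*(1 - 2), -14)) + X) = sqrt(-6 + 3580) = sqrt(3574)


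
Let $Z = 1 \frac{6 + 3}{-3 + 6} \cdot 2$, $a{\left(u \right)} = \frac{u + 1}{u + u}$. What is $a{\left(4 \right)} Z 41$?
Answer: $\frac{615}{4} \approx 153.75$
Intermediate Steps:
$a{\left(u \right)} = \frac{1 + u}{2 u}$
$Z = 6$ ($Z = 1 \cdot \frac{9}{3} \cdot 2 = 1 \cdot 9 \cdot \frac{1}{3} \cdot 2 = 1 \cdot 3 \cdot 2 = 3 \cdot 2 = 6$)
$a{\left(4 \right)} Z 41 = \frac{1 + 4}{2 \cdot 4} \cdot 6 \cdot 41 = \frac{1}{2} \cdot \frac{1}{4} \cdot 5 \cdot 6 \cdot 41 = \frac{5}{8} \cdot 6 \cdot 41 = \frac{15}{4} \cdot 41 = \frac{615}{4}$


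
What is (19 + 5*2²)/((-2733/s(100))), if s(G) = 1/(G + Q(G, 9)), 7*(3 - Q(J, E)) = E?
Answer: -91/648632 ≈ -0.00014030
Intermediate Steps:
Q(J, E) = 3 - E/7
s(G) = 1/(12/7 + G) (s(G) = 1/(G + (3 - ⅐*9)) = 1/(G + (3 - 9/7)) = 1/(G + 12/7) = 1/(12/7 + G))
(19 + 5*2²)/((-2733/s(100))) = (19 + 5*2²)/((-2733/(7/(12 + 7*100)))) = (19 + 5*4)/((-2733/(7/(12 + 700)))) = (19 + 20)/((-2733/(7/712))) = 39/((-2733/(7*(1/712)))) = 39/((-2733/7/712)) = 39/((-2733*712/7)) = 39/(-1945896/7) = 39*(-7/1945896) = -91/648632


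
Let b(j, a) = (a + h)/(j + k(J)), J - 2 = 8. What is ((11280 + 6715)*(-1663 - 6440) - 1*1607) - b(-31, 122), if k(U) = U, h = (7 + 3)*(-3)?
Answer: -3062116840/21 ≈ -1.4582e+8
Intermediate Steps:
J = 10 (J = 2 + 8 = 10)
h = -30 (h = 10*(-3) = -30)
b(j, a) = (-30 + a)/(10 + j) (b(j, a) = (a - 30)/(j + 10) = (-30 + a)/(10 + j))
((11280 + 6715)*(-1663 - 6440) - 1*1607) - b(-31, 122) = ((11280 + 6715)*(-1663 - 6440) - 1*1607) - (-30 + 122)/(10 - 31) = (17995*(-8103) - 1607) - 92/(-21) = (-145813485 - 1607) - (-1)*92/21 = -145815092 - 1*(-92/21) = -145815092 + 92/21 = -3062116840/21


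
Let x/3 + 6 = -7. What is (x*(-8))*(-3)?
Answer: -936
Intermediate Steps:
x = -39 (x = -18 + 3*(-7) = -18 - 21 = -39)
(x*(-8))*(-3) = -39*(-8)*(-3) = 312*(-3) = -936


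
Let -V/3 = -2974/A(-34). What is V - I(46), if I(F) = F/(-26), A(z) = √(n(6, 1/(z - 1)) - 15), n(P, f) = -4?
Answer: 23/13 - 8922*I*√19/19 ≈ 1.7692 - 2046.8*I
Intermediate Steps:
A(z) = I*√19 (A(z) = √(-4 - 15) = √(-19) = I*√19)
I(F) = -F/26 (I(F) = F*(-1/26) = -F/26)
V = -8922*I*√19/19 (V = -(-8922)/(I*√19) = -(-8922)*(-I*√19/19) = -8922*I*√19/19 ≈ -2046.8*I)
V - I(46) = -8922*I*√19/19 - (-1)*46/26 = -8922*I*√19/19 - 1*(-23/13) = -8922*I*√19/19 + 23/13 = 23/13 - 8922*I*√19/19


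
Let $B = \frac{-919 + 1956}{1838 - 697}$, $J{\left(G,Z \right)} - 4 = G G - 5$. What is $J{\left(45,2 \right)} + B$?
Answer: $\frac{2310421}{1141} \approx 2024.9$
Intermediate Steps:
$J{\left(G,Z \right)} = -1 + G^{2}$ ($J{\left(G,Z \right)} = 4 + \left(G G - 5\right) = 4 + \left(G^{2} - 5\right) = 4 + \left(-5 + G^{2}\right) = -1 + G^{2}$)
$B = \frac{1037}{1141} \approx 0.90885$
$J{\left(45,2 \right)} + B = \left(-1 + 45^{2}\right) + \frac{1037}{1141} = \left(-1 + 2025\right) + \frac{1037}{1141} = 2024 + \frac{1037}{1141} = \frac{2310421}{1141}$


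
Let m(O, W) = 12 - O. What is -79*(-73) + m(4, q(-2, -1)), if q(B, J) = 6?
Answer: 5775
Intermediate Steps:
-79*(-73) + m(4, q(-2, -1)) = -79*(-73) + (12 - 1*4) = 5767 + (12 - 4) = 5767 + 8 = 5775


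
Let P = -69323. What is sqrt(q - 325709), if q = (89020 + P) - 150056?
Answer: 2*I*sqrt(114017) ≈ 675.33*I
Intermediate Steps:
q = -130359 (q = (89020 - 69323) - 150056 = 19697 - 150056 = -130359)
sqrt(q - 325709) = sqrt(-130359 - 325709) = sqrt(-456068) = 2*I*sqrt(114017)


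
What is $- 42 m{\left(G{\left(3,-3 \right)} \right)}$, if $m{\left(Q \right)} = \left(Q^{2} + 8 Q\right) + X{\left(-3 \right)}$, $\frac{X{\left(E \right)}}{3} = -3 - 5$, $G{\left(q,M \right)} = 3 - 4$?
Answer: $1302$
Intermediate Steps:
$G{\left(q,M \right)} = -1$
$X{\left(E \right)} = -24$ ($X{\left(E \right)} = 3 \left(-3 - 5\right) = 3 \left(-8\right) = -24$)
$m{\left(Q \right)} = -24 + Q^{2} + 8 Q$ ($m{\left(Q \right)} = \left(Q^{2} + 8 Q\right) - 24 = -24 + Q^{2} + 8 Q$)
$- 42 m{\left(G{\left(3,-3 \right)} \right)} = - 42 \left(-24 + \left(-1\right)^{2} + 8 \left(-1\right)\right) = - 42 \left(-24 + 1 - 8\right) = \left(-42\right) \left(-31\right) = 1302$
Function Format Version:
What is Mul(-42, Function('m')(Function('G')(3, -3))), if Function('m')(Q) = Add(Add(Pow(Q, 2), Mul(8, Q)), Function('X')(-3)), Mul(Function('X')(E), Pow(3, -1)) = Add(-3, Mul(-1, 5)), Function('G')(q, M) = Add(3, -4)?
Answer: 1302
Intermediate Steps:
Function('G')(q, M) = -1
Function('X')(E) = -24 (Function('X')(E) = Mul(3, Add(-3, Mul(-1, 5))) = Mul(3, Add(-3, -5)) = Mul(3, -8) = -24)
Function('m')(Q) = Add(-24, Pow(Q, 2), Mul(8, Q)) (Function('m')(Q) = Add(Add(Pow(Q, 2), Mul(8, Q)), -24) = Add(-24, Pow(Q, 2), Mul(8, Q)))
Mul(-42, Function('m')(Function('G')(3, -3))) = Mul(-42, Add(-24, Pow(-1, 2), Mul(8, -1))) = Mul(-42, Add(-24, 1, -8)) = Mul(-42, -31) = 1302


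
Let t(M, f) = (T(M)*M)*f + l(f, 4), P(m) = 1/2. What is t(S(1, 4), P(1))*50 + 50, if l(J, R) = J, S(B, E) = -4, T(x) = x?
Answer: 475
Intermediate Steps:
P(m) = 1/2
t(M, f) = f + f*M**2 (t(M, f) = (M*M)*f + f = M**2*f + f = f*M**2 + f = f + f*M**2)
t(S(1, 4), P(1))*50 + 50 = ((1 + (-4)**2)/2)*50 + 50 = ((1 + 16)/2)*50 + 50 = ((1/2)*17)*50 + 50 = (17/2)*50 + 50 = 425 + 50 = 475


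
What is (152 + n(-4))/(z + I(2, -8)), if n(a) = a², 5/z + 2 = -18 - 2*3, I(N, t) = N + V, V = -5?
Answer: -4368/83 ≈ -52.627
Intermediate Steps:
I(N, t) = -5 + N (I(N, t) = N - 5 = -5 + N)
z = -5/26 (z = 5/(-2 + (-18 - 2*3)) = 5/(-2 + (-18 - 6)) = 5/(-2 - 24) = 5/(-26) = 5*(-1/26) = -5/26 ≈ -0.19231)
(152 + n(-4))/(z + I(2, -8)) = (152 + (-4)²)/(-5/26 + (-5 + 2)) = (152 + 16)/(-5/26 - 3) = 168/(-83/26) = -26/83*168 = -4368/83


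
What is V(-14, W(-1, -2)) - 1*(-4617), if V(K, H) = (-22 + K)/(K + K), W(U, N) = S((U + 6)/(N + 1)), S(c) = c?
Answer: 32328/7 ≈ 4618.3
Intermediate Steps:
W(U, N) = (6 + U)/(1 + N) (W(U, N) = (U + 6)/(N + 1) = (6 + U)/(1 + N))
V(K, H) = (-22 + K)/(2*K) (V(K, H) = (-22 + K)/((2*K)) = (-22 + K)*(1/(2*K)) = (-22 + K)/(2*K))
V(-14, W(-1, -2)) - 1*(-4617) = (½)*(-22 - 14)/(-14) - 1*(-4617) = (½)*(-1/14)*(-36) + 4617 = 9/7 + 4617 = 32328/7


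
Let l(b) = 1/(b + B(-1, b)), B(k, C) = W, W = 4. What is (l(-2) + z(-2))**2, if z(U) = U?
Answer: 9/4 ≈ 2.2500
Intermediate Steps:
B(k, C) = 4
l(b) = 1/(4 + b) (l(b) = 1/(b + 4) = 1/(4 + b))
(l(-2) + z(-2))**2 = (1/(4 - 2) - 2)**2 = (1/2 - 2)**2 = (-3/2)**2 = 9/4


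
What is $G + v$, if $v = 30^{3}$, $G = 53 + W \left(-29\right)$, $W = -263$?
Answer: $34680$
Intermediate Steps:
$G = 7680$ ($G = 53 - -7627 = 53 + 7627 = 7680$)
$v = 27000$
$G + v = 7680 + 27000 = 34680$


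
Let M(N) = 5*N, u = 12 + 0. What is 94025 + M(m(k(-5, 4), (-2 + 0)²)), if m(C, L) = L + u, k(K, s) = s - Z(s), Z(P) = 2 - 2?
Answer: 94105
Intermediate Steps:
u = 12
Z(P) = 0
k(K, s) = s (k(K, s) = s - 1*0 = s + 0 = s)
m(C, L) = 12 + L (m(C, L) = L + 12 = 12 + L)
94025 + M(m(k(-5, 4), (-2 + 0)²)) = 94025 + 5*(12 + (-2 + 0)²) = 94025 + 5*(12 + (-2)²) = 94025 + 5*(12 + 4) = 94025 + 5*16 = 94025 + 80 = 94105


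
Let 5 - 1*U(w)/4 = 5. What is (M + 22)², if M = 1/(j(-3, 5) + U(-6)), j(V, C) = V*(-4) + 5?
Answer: 140625/289 ≈ 486.59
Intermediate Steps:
j(V, C) = 5 - 4*V (j(V, C) = -4*V + 5 = 5 - 4*V)
U(w) = 0 (U(w) = 20 - 4*5 = 20 - 20 = 0)
M = 1/17 (M = 1/((5 - 4*(-3)) + 0) = 1/((5 + 12) + 0) = 1/(17 + 0) = 1/17 ≈ 0.058824)
(M + 22)² = (1/17 + 22)² = (375/17)² = 140625/289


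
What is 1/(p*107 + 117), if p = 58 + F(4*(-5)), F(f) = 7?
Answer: 1/7072 ≈ 0.00014140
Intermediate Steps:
p = 65 (p = 58 + 7 = 65)
1/(p*107 + 117) = 1/(65*107 + 117) = 1/(6955 + 117) = 1/7072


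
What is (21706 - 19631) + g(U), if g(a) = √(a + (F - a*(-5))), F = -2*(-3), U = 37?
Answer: 2075 + 2*√57 ≈ 2090.1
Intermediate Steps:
F = 6
g(a) = √(6 + 6*a) (g(a) = √(a + (6 - a*(-5))) = √(a + (6 - (-5)*a)) = √(a + (6 + 5*a)) = √(6 + 6*a))
(21706 - 19631) + g(U) = (21706 - 19631) + √(6 + 6*37) = 2075 + √(6 + 222) = 2075 + √228 = 2075 + 2*√57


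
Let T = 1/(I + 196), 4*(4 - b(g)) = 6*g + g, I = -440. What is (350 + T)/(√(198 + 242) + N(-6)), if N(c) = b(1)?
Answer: -768591/424499 + 683192*√110/424499 ≈ 15.069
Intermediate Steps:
b(g) = 4 - 7*g/4 (b(g) = 4 - (6*g + g)/4 = 4 - 7*g/4)
N(c) = 9/4 (N(c) = 4 - 7/4*1 = 4 - 7/4 = 9/4)
T = -1/244 (T = 1/(-440 + 196) = 1/(-244) = -1/244 ≈ -0.0040984)
(350 + T)/(√(198 + 242) + N(-6)) = (350 - 1/244)/(√(198 + 242) + 9/4) = 85399/(244*(√440 + 9/4)) = 85399/(244*(2*√110 + 9/4)) = 85399/(244*(9/4 + 2*√110))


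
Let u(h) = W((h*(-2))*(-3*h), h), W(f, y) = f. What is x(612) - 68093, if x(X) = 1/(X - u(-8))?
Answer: -15525203/228 ≈ -68093.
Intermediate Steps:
u(h) = 6*h² (u(h) = (h*(-2))*(-3*h) = (-2*h)*(-3*h) = 6*h²)
x(X) = 1/(-384 + X) (x(X) = 1/(X - 6*(-8)²) = 1/(X - 6*64) = 1/(X - 1*384) = 1/(X - 384) = 1/(-384 + X))
x(612) - 68093 = 1/(-384 + 612) - 68093 = 1/228 - 68093 = -15525203/228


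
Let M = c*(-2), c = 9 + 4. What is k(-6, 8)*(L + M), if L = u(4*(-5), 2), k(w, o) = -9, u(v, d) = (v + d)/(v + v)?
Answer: 4599/20 ≈ 229.95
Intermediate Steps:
c = 13
u(v, d) = (d + v)/(2*v) (u(v, d) = (d + v)/((2*v)) = (d + v)*(1/(2*v)) = (d + v)/(2*v))
M = -26 (M = 13*(-2) = -26)
L = 9/20 (L = (2 + 4*(-5))/(2*((4*(-5)))) = (1/2)*(2 - 20)/(-20) = (1/2)*(-1/20)*(-18) = 9/20 ≈ 0.45000)
k(-6, 8)*(L + M) = -9*(9/20 - 26) = -9*(-511/20) = 4599/20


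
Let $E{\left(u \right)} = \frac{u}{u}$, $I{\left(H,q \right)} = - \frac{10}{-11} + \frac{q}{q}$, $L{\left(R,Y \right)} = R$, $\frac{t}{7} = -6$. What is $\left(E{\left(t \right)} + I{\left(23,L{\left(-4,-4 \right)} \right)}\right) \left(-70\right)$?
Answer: $- \frac{2240}{11} \approx -203.64$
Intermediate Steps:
$t = -42$ ($t = 7 \left(-6\right) = -42$)
$I{\left(H,q \right)} = \frac{21}{11}$ ($I{\left(H,q \right)} = \left(-10\right) \left(- \frac{1}{11}\right) + 1 = \frac{10}{11} + 1 = \frac{21}{11}$)
$E{\left(u \right)} = 1$
$\left(E{\left(t \right)} + I{\left(23,L{\left(-4,-4 \right)} \right)}\right) \left(-70\right) = \left(1 + \frac{21}{11}\right) \left(-70\right) = \frac{32}{11} \left(-70\right) = - \frac{2240}{11}$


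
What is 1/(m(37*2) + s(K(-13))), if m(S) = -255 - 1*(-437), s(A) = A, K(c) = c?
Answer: 1/169 ≈ 0.0059172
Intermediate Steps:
m(S) = 182 (m(S) = -255 + 437 = 182)
1/(m(37*2) + s(K(-13))) = 1/(182 - 13) = 1/169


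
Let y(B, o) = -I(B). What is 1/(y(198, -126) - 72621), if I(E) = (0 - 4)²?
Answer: -1/72637 ≈ -1.3767e-5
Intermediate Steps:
I(E) = 16 (I(E) = (-4)² = 16)
y(B, o) = -16 (y(B, o) = -1*16 = -16)
1/(y(198, -126) - 72621) = 1/(-16 - 72621) = 1/(-72637) = -1/72637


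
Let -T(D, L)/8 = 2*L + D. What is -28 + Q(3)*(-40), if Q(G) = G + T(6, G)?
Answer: 3692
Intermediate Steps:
T(D, L) = -16*L - 8*D (T(D, L) = -8*(2*L + D) = -8*(D + 2*L) = -16*L - 8*D)
Q(G) = -48 - 15*G (Q(G) = G + (-16*G - 8*6) = G + (-16*G - 48) = G + (-48 - 16*G) = -48 - 15*G)
-28 + Q(3)*(-40) = -28 + (-48 - 15*3)*(-40) = -28 + (-48 - 45)*(-40) = -28 - 93*(-40) = -28 + 3720 = 3692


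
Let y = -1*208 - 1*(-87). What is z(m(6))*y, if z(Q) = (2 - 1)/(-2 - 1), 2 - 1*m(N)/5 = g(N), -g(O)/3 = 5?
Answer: 121/3 ≈ 40.333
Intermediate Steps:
g(O) = -15 (g(O) = -3*5 = -15)
m(N) = 85 (m(N) = 10 - 5*(-15) = 10 + 75 = 85)
z(Q) = -⅓ (z(Q) = 1/(-3) = 1*(-⅓) = -⅓)
y = -121 (y = -208 + 87 = -121)
z(m(6))*y = -⅓*(-121) = 121/3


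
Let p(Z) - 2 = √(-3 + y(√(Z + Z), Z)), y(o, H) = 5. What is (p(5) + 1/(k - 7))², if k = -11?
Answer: 1873/324 + 35*√2/9 ≈ 11.281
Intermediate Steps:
p(Z) = 2 + √2 (p(Z) = 2 + √(-3 + 5) = 2 + √2)
(p(5) + 1/(k - 7))² = ((2 + √2) + 1/(-11 - 7))² = ((2 + √2) + 1/(-18))² = ((2 + √2) - 1/18)² = (35/18 + √2)²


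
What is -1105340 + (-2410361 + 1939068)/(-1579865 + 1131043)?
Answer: -21569584269/19514 ≈ -1.1053e+6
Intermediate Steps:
-1105340 + (-2410361 + 1939068)/(-1579865 + 1131043) = -1105340 - 471293/(-448822) = -1105340 - 471293*(-1/448822) = -1105340 + 20491/19514 = -21569584269/19514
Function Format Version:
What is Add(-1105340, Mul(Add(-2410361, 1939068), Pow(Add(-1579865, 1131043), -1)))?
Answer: Rational(-21569584269, 19514) ≈ -1.1053e+6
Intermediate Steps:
Add(-1105340, Mul(Add(-2410361, 1939068), Pow(Add(-1579865, 1131043), -1))) = Add(-1105340, Mul(-471293, Pow(-448822, -1))) = Add(-1105340, Mul(-471293, Rational(-1, 448822))) = Add(-1105340, Rational(20491, 19514)) = Rational(-21569584269, 19514)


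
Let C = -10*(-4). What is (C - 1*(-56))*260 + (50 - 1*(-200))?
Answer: 25210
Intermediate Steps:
C = 40
(C - 1*(-56))*260 + (50 - 1*(-200)) = (40 - 1*(-56))*260 + (50 - 1*(-200)) = (40 + 56)*260 + (50 + 200) = 96*260 + 250 = 24960 + 250 = 25210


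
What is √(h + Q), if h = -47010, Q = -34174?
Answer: 4*I*√5074 ≈ 284.93*I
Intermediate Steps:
√(h + Q) = √(-47010 - 34174) = √(-81184) = 4*I*√5074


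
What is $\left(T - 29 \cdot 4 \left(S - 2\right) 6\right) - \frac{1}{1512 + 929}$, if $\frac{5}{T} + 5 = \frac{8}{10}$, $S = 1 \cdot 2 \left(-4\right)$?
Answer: $\frac{356715514}{51261} \approx 6958.8$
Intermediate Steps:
$S = -8$ ($S = 2 \left(-4\right) = -8$)
$T = - \frac{25}{21}$ ($T = \frac{5}{-5 + \frac{8}{10}} = \frac{5}{-5 + 8 \cdot \frac{1}{10}} = \frac{5}{-5 + \frac{4}{5}} = \frac{5}{- \frac{21}{5}} = 5 \left(- \frac{5}{21}\right) = - \frac{25}{21} \approx -1.1905$)
$\left(T - 29 \cdot 4 \left(S - 2\right) 6\right) - \frac{1}{1512 + 929} = \left(- \frac{25}{21} - 29 \cdot 4 \left(-8 - 2\right) 6\right) - \frac{1}{1512 + 929} = \left(- \frac{25}{21} - 29 \cdot 4 \left(\left(-10\right) 6\right)\right) - \frac{1}{2441} = \left(- \frac{25}{21} - 29 \cdot 4 \left(-60\right)\right) - \frac{1}{2441} = \left(- \frac{25}{21} - -6960\right) - \frac{1}{2441} = \left(- \frac{25}{21} + 6960\right) - \frac{1}{2441} = \frac{146135}{21} - \frac{1}{2441} = \frac{356715514}{51261}$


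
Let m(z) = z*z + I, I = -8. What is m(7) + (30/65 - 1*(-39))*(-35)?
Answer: -17422/13 ≈ -1340.2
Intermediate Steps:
m(z) = -8 + z² (m(z) = z*z - 8 = z² - 8 = -8 + z²)
m(7) + (30/65 - 1*(-39))*(-35) = (-8 + 7²) + (30/65 - 1*(-39))*(-35) = (-8 + 49) + (30*(1/65) + 39)*(-35) = 41 + (6/13 + 39)*(-35) = 41 + (513/13)*(-35) = 41 - 17955/13 = -17422/13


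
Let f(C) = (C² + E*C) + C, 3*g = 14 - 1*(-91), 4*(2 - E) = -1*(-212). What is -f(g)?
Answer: 525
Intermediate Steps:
E = -51 (E = 2 - (-1)*(-212)/4 = 2 - ¼*212 = 2 - 53 = -51)
g = 35 (g = (14 - 1*(-91))/3 = (14 + 91)/3 = (⅓)*105 = 35)
f(C) = C² - 50*C (f(C) = (C² - 51*C) + C = C² - 50*C)
-f(g) = -35*(-50 + 35) = -35*(-15) = -1*(-525) = 525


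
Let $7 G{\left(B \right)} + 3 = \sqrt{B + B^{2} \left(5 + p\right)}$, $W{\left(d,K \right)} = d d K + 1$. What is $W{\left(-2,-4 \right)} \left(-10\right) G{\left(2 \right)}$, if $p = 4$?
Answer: $- \frac{450}{7} + \frac{150 \sqrt{38}}{7} \approx 67.809$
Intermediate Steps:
$W{\left(d,K \right)} = 1 + K d^{2}$ ($W{\left(d,K \right)} = d^{2} K + 1 = K d^{2} + 1 = 1 + K d^{2}$)
$G{\left(B \right)} = - \frac{3}{7} + \frac{\sqrt{B + 9 B^{2}}}{7}$ ($G{\left(B \right)} = - \frac{3}{7} + \frac{\sqrt{B + B^{2} \left(5 + 4\right)}}{7} = - \frac{3}{7} + \frac{\sqrt{B + B^{2} \cdot 9}}{7} = - \frac{3}{7} + \frac{\sqrt{B + 9 B^{2}}}{7}$)
$W{\left(-2,-4 \right)} \left(-10\right) G{\left(2 \right)} = \left(1 - 4 \left(-2\right)^{2}\right) \left(-10\right) \left(- \frac{3}{7} + \frac{\sqrt{2 \left(1 + 9 \cdot 2\right)}}{7}\right) = \left(1 - 16\right) \left(-10\right) \left(- \frac{3}{7} + \frac{\sqrt{2 \left(1 + 18\right)}}{7}\right) = \left(1 - 16\right) \left(-10\right) \left(- \frac{3}{7} + \frac{\sqrt{2 \cdot 19}}{7}\right) = \left(-15\right) \left(-10\right) \left(- \frac{3}{7} + \frac{\sqrt{38}}{7}\right) = 150 \left(- \frac{3}{7} + \frac{\sqrt{38}}{7}\right) = - \frac{450}{7} + \frac{150 \sqrt{38}}{7}$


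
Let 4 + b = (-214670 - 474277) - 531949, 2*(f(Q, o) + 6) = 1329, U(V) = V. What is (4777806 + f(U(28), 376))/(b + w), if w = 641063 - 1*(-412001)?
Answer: -9556929/335672 ≈ -28.471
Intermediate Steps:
f(Q, o) = 1317/2 (f(Q, o) = -6 + (½)*1329 = -6 + 1329/2 = 1317/2)
w = 1053064 (w = 641063 + 412001 = 1053064)
b = -1220900 (b = -4 + ((-214670 - 474277) - 531949) = -4 + (-688947 - 531949) = -4 - 1220896 = -1220900)
(4777806 + f(U(28), 376))/(b + w) = (4777806 + 1317/2)/(-1220900 + 1053064) = (9556929/2)/(-167836) = (9556929/2)*(-1/167836) = -9556929/335672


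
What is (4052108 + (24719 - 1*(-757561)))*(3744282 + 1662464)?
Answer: 26138307981448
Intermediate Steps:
(4052108 + (24719 - 1*(-757561)))*(3744282 + 1662464) = (4052108 + (24719 + 757561))*5406746 = (4052108 + 782280)*5406746 = 4834388*5406746 = 26138307981448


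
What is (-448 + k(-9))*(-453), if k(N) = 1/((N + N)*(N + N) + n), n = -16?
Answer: 62506299/308 ≈ 2.0294e+5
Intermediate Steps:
k(N) = 1/(-16 + 4*N**2) (k(N) = 1/((N + N)*(N + N) - 16) = 1/((2*N)*(2*N) - 16) = 1/(4*N**2 - 16) = 1/(-16 + 4*N**2))
(-448 + k(-9))*(-453) = (-448 + 1/(4*(-4 + (-9)**2)))*(-453) = (-448 + 1/(4*(-4 + 81)))*(-453) = (-448 + (1/4)/77)*(-453) = (-448 + (1/4)*(1/77))*(-453) = (-448 + 1/308)*(-453) = -137983/308*(-453) = 62506299/308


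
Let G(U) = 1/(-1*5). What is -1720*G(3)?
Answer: 344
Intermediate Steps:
G(U) = -⅕ (G(U) = 1/(-5) = -⅕)
-1720*G(3) = -1720*(-⅕) = 344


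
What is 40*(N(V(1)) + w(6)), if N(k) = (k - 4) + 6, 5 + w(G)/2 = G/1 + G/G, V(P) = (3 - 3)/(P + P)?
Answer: 240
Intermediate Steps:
V(P) = 0 (V(P) = 0/((2*P)) = 0*(1/(2*P)) = 0)
w(G) = -8 + 2*G (w(G) = -10 + 2*(G/1 + G/G) = -10 + 2*(G*1 + 1) = -10 + 2*(G + 1) = -10 + 2*(1 + G) = -10 + (2 + 2*G) = -8 + 2*G)
N(k) = 2 + k (N(k) = (-4 + k) + 6 = 2 + k)
40*(N(V(1)) + w(6)) = 40*((2 + 0) + (-8 + 2*6)) = 40*(2 + (-8 + 12)) = 40*(2 + 4) = 40*6 = 240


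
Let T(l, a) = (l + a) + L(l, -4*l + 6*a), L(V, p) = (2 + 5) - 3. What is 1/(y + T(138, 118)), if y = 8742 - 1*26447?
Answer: -1/17445 ≈ -5.7323e-5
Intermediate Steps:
y = -17705 (y = 8742 - 26447 = -17705)
L(V, p) = 4 (L(V, p) = 7 - 3 = 4)
T(l, a) = 4 + a + l (T(l, a) = (l + a) + 4 = (a + l) + 4 = 4 + a + l)
1/(y + T(138, 118)) = 1/(-17705 + (4 + 118 + 138)) = 1/(-17705 + 260) = 1/(-17445) = -1/17445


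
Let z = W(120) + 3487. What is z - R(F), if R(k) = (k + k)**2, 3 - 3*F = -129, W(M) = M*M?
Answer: 10143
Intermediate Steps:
W(M) = M**2
F = 44 (F = 1 - 1/3*(-129) = 1 + 43 = 44)
R(k) = 4*k**2 (R(k) = (2*k)**2 = 4*k**2)
z = 17887 (z = 120**2 + 3487 = 14400 + 3487 = 17887)
z - R(F) = 17887 - 4*44**2 = 17887 - 4*1936 = 17887 - 1*7744 = 17887 - 7744 = 10143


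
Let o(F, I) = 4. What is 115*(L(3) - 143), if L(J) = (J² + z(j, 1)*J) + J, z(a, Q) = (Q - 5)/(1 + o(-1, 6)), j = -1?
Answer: -15341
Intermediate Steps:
z(a, Q) = -1 + Q/5 (z(a, Q) = (Q - 5)/(1 + 4) = (-5 + Q)/5 = (-5 + Q)*(⅕) = -1 + Q/5)
L(J) = J² + J/5 (L(J) = (J² + (-1 + (⅕)*1)*J) + J = (J² + (-1 + ⅕)*J) + J = (J² - 4*J/5) + J = J² + J/5)
115*(L(3) - 143) = 115*(3*(⅕ + 3) - 143) = 115*(3*(16/5) - 143) = 115*(48/5 - 143) = 115*(-667/5) = -15341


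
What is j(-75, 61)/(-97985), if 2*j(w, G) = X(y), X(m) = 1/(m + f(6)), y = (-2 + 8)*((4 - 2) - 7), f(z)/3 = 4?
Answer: 1/3527460 ≈ 2.8349e-7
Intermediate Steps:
f(z) = 12 (f(z) = 3*4 = 12)
y = -30 (y = 6*(2 - 7) = 6*(-5) = -30)
X(m) = 1/(12 + m) (X(m) = 1/(m + 12) = 1/(12 + m))
j(w, G) = -1/36 (j(w, G) = 1/(2*(12 - 30)) = (½)/(-18) = (½)*(-1/18) = -1/36)
j(-75, 61)/(-97985) = -1/36/(-97985) = -1/36*(-1/97985) = 1/3527460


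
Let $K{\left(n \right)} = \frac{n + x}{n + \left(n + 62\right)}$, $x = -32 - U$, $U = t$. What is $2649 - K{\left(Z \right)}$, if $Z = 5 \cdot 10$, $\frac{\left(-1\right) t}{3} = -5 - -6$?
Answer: $\frac{143039}{54} \approx 2648.9$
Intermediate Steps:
$t = -3$ ($t = - 3 \left(-5 - -6\right) = - 3 \left(-5 + 6\right) = \left(-3\right) 1 = -3$)
$U = -3$
$x = -29$ ($x = -32 - -3 = -32 + 3 = -29$)
$Z = 50$
$K{\left(n \right)} = \frac{-29 + n}{62 + 2 n}$ ($K{\left(n \right)} = \frac{n - 29}{n + \left(n + 62\right)} = \frac{-29 + n}{n + \left(62 + n\right)} = \frac{-29 + n}{62 + 2 n}$)
$2649 - K{\left(Z \right)} = 2649 - \frac{-29 + 50}{2 \left(31 + 50\right)} = 2649 - \frac{1}{2} \cdot \frac{1}{81} \cdot 21 = 2649 - \frac{7}{54} = \frac{143039}{54}$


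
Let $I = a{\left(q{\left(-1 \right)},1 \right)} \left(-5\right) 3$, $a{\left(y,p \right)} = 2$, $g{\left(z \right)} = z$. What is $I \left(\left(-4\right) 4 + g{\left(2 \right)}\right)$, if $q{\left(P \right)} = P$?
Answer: $420$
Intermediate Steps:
$I = -30$ ($I = 2 \left(-5\right) 3 = \left(-10\right) 3 = -30$)
$I \left(\left(-4\right) 4 + g{\left(2 \right)}\right) = - 30 \left(\left(-4\right) 4 + 2\right) = - 30 \left(-16 + 2\right) = \left(-30\right) \left(-14\right) = 420$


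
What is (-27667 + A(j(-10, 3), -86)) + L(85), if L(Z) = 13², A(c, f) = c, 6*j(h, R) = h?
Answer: -82499/3 ≈ -27500.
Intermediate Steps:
j(h, R) = h/6
L(Z) = 169
(-27667 + A(j(-10, 3), -86)) + L(85) = (-27667 + (⅙)*(-10)) + 169 = (-27667 - 5/3) + 169 = -83006/3 + 169 = -82499/3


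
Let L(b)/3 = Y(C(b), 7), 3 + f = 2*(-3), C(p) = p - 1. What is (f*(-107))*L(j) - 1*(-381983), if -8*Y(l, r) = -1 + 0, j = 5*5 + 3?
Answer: 3058753/8 ≈ 3.8234e+5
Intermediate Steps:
C(p) = -1 + p
f = -9 (f = -3 + 2*(-3) = -3 - 6 = -9)
j = 28 (j = 25 + 3 = 28)
Y(l, r) = 1/8 (Y(l, r) = -(-1 + 0)/8 = -1/8*(-1) = 1/8)
L(b) = 3/8 (L(b) = 3*(1/8) = 3/8)
(f*(-107))*L(j) - 1*(-381983) = -9*(-107)*(3/8) - 1*(-381983) = 963*(3/8) + 381983 = 2889/8 + 381983 = 3058753/8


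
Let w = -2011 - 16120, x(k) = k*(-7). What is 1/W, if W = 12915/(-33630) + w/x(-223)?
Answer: -3499762/41993723 ≈ -0.083340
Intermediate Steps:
x(k) = -7*k
w = -18131
W = -41993723/3499762 (W = 12915/(-33630) - 18131/((-7*(-223))) = 12915*(-1/33630) - 18131/1561 = -861/2242 - 18131*1/1561 = -861/2242 - 18131/1561 = -41993723/3499762 ≈ -11.999)
1/W = 1/(-41993723/3499762) = -3499762/41993723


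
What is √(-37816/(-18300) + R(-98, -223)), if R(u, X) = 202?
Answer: 2*√42712383/915 ≈ 14.285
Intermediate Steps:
√(-37816/(-18300) + R(-98, -223)) = √(-37816/(-18300) + 202) = √(-37816*(-1/18300) + 202) = √(9454/4575 + 202) = √(933604/4575) = 2*√42712383/915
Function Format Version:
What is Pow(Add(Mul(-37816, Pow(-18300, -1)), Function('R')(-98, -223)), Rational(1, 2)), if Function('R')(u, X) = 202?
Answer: Mul(Rational(2, 915), Pow(42712383, Rational(1, 2))) ≈ 14.285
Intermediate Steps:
Pow(Add(Mul(-37816, Pow(-18300, -1)), Function('R')(-98, -223)), Rational(1, 2)) = Pow(Add(Mul(-37816, Pow(-18300, -1)), 202), Rational(1, 2)) = Pow(Add(Mul(-37816, Rational(-1, 18300)), 202), Rational(1, 2)) = Pow(Add(Rational(9454, 4575), 202), Rational(1, 2)) = Pow(Rational(933604, 4575), Rational(1, 2)) = Mul(Rational(2, 915), Pow(42712383, Rational(1, 2)))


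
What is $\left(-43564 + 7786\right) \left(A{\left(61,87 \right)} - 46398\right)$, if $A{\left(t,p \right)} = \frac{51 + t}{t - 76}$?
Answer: $\frac{8301473932}{5} \approx 1.6603 \cdot 10^{9}$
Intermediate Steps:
$A{\left(t,p \right)} = \frac{51 + t}{-76 + t}$
$\left(-43564 + 7786\right) \left(A{\left(61,87 \right)} - 46398\right) = \left(-43564 + 7786\right) \left(\frac{51 + 61}{-76 + 61} - 46398\right) = - 35778 \left(\frac{1}{-15} \cdot 112 - 46398\right) = - 35778 \left(\left(- \frac{1}{15}\right) 112 - 46398\right) = - 35778 \left(- \frac{112}{15} - 46398\right) = \left(-35778\right) \left(- \frac{696082}{15}\right) = \frac{8301473932}{5}$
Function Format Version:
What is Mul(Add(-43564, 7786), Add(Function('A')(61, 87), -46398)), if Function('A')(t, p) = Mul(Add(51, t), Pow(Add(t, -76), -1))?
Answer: Rational(8301473932, 5) ≈ 1.6603e+9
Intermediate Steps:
Function('A')(t, p) = Mul(Pow(Add(-76, t), -1), Add(51, t)) (Function('A')(t, p) = Mul(Add(51, t), Pow(Add(-76, t), -1)) = Mul(Pow(Add(-76, t), -1), Add(51, t)))
Mul(Add(-43564, 7786), Add(Function('A')(61, 87), -46398)) = Mul(Add(-43564, 7786), Add(Mul(Pow(Add(-76, 61), -1), Add(51, 61)), -46398)) = Mul(-35778, Add(Mul(Pow(-15, -1), 112), -46398)) = Mul(-35778, Add(Mul(Rational(-1, 15), 112), -46398)) = Mul(-35778, Add(Rational(-112, 15), -46398)) = Mul(-35778, Rational(-696082, 15)) = Rational(8301473932, 5)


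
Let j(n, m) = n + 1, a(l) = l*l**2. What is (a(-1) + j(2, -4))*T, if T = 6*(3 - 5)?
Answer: -24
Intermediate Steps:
a(l) = l**3
j(n, m) = 1 + n
T = -12 (T = 6*(-2) = -12)
(a(-1) + j(2, -4))*T = ((-1)**3 + (1 + 2))*(-12) = (-1 + 3)*(-12) = 2*(-12) = -24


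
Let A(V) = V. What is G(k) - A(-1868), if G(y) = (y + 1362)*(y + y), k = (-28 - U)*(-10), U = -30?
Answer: -51812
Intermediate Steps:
k = -20 (k = (-28 - 1*(-30))*(-10) = (-28 + 30)*(-10) = 2*(-10) = -20)
G(y) = 2*y*(1362 + y) (G(y) = (1362 + y)*(2*y) = 2*y*(1362 + y))
G(k) - A(-1868) = 2*(-20)*(1362 - 20) - 1*(-1868) = 2*(-20)*1342 + 1868 = -53680 + 1868 = -51812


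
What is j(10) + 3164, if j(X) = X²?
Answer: 3264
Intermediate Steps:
j(10) + 3164 = 10² + 3164 = 100 + 3164 = 3264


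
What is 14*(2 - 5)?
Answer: -42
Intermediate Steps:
14*(2 - 5) = 14*(-3) = -42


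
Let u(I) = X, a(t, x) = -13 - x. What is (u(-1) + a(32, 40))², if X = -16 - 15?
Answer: 7056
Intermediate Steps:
X = -31
u(I) = -31
(u(-1) + a(32, 40))² = (-31 + (-13 - 1*40))² = (-31 + (-13 - 40))² = (-31 - 53)² = (-84)² = 7056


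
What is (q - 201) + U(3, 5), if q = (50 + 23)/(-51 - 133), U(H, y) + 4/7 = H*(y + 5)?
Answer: -221495/1288 ≈ -171.97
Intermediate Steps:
U(H, y) = -4/7 + H*(5 + y) (U(H, y) = -4/7 + H*(y + 5) = -4/7 + H*(5 + y))
q = -73/184 (q = 73/(-184) = 73*(-1/184) = -73/184 ≈ -0.39674)
(q - 201) + U(3, 5) = (-73/184 - 201) + (-4/7 + 5*3 + 3*5) = -37057/184 + (-4/7 + 15 + 15) = -37057/184 + 206/7 = -221495/1288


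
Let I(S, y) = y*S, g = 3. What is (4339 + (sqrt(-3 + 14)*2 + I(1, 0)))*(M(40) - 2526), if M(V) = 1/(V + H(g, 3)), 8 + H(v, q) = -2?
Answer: -328805081/30 - 75779*sqrt(11)/15 ≈ -1.0977e+7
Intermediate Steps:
I(S, y) = S*y
H(v, q) = -10 (H(v, q) = -8 - 2 = -10)
M(V) = 1/(-10 + V) (M(V) = 1/(V - 10) = 1/(-10 + V))
(4339 + (sqrt(-3 + 14)*2 + I(1, 0)))*(M(40) - 2526) = (4339 + (sqrt(-3 + 14)*2 + 1*0))*(1/(-10 + 40) - 2526) = (4339 + (sqrt(11)*2 + 0))*(1/30 - 2526) = (4339 + (2*sqrt(11) + 0))*(1/30 - 2526) = (4339 + 2*sqrt(11))*(-75779/30) = -328805081/30 - 75779*sqrt(11)/15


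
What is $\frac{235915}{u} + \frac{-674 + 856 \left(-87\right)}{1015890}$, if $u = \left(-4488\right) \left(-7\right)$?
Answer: $\frac{39550483769}{5319200040} \approx 7.4354$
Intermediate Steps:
$u = 31416$
$\frac{235915}{u} + \frac{-674 + 856 \left(-87\right)}{1015890} = \frac{235915}{31416} + \frac{-674 + 856 \left(-87\right)}{1015890} = 235915 \cdot \frac{1}{31416} + \left(-674 - 74472\right) \frac{1}{1015890} = \frac{235915}{31416} - \frac{37573}{507945} = \frac{39550483769}{5319200040}$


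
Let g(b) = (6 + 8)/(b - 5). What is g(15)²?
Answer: 49/25 ≈ 1.9600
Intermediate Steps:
g(b) = 14/(-5 + b)
g(15)² = (14/(-5 + 15))² = (14/10)² = (14*(⅒))² = (7/5)² = 49/25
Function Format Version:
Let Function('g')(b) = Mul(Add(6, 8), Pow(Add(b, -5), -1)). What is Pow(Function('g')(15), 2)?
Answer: Rational(49, 25) ≈ 1.9600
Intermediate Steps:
Function('g')(b) = Mul(14, Pow(Add(-5, b), -1))
Pow(Function('g')(15), 2) = Pow(Mul(14, Pow(Add(-5, 15), -1)), 2) = Pow(Mul(14, Pow(10, -1)), 2) = Pow(Mul(14, Rational(1, 10)), 2) = Pow(Rational(7, 5), 2) = Rational(49, 25)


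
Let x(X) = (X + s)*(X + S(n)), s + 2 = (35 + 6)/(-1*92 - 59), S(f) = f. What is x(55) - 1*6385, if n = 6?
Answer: -478453/151 ≈ -3168.6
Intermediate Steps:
s = -343/151 (s = -2 + (35 + 6)/(-1*92 - 59) = -2 + 41/(-92 - 59) = -2 + 41/(-151) = -2 + 41*(-1/151) = -2 - 41/151 = -343/151 ≈ -2.2715)
x(X) = (6 + X)*(-343/151 + X) (x(X) = (X - 343/151)*(X + 6) = (-343/151 + X)*(6 + X) = (6 + X)*(-343/151 + X))
x(55) - 1*6385 = (-2058/151 + 55² + (563/151)*55) - 1*6385 = (-2058/151 + 3025 + 30965/151) - 6385 = 485682/151 - 6385 = -478453/151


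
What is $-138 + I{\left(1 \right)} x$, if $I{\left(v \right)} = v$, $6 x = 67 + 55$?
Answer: $- \frac{353}{3} \approx -117.67$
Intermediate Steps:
$x = \frac{61}{3}$ ($x = \frac{67 + 55}{6} = \frac{1}{6} \cdot 122 = \frac{61}{3} \approx 20.333$)
$-138 + I{\left(1 \right)} x = -138 + 1 \cdot \frac{61}{3} = -138 + \frac{61}{3} = - \frac{353}{3}$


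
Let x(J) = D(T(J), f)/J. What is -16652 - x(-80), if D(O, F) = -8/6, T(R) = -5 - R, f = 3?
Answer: -999121/60 ≈ -16652.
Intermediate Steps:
D(O, F) = -4/3 (D(O, F) = -8*⅙ = -4/3)
x(J) = -4/(3*J)
-16652 - x(-80) = -16652 - (-4)/(3*(-80)) = -16652 - (-4)*(-1)/(3*80) = -16652 - 1*1/60 = -16652 - 1/60 = -999121/60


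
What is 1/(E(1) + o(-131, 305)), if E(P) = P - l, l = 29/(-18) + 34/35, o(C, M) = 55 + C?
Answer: -630/46847 ≈ -0.013448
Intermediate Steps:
l = -403/630 (l = 29*(-1/18) + 34*(1/35) = -29/18 + 34/35 = -403/630 ≈ -0.63968)
E(P) = 403/630 + P (E(P) = P - 1*(-403/630) = P + 403/630 = 403/630 + P)
1/(E(1) + o(-131, 305)) = 1/((403/630 + 1) + (55 - 131)) = 1/(1033/630 - 76) = 1/(-46847/630) = -630/46847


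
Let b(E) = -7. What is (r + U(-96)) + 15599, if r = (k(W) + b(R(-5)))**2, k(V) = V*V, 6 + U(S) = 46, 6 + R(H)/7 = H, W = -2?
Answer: 15648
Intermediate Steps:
R(H) = -42 + 7*H
U(S) = 40 (U(S) = -6 + 46 = 40)
k(V) = V**2
r = 9 (r = ((-2)**2 - 7)**2 = (4 - 7)**2 = (-3)**2 = 9)
(r + U(-96)) + 15599 = (9 + 40) + 15599 = 49 + 15599 = 15648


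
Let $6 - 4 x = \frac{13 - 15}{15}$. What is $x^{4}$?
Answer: $\frac{279841}{50625} \approx 5.5277$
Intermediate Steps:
$x = \frac{23}{15}$ ($x = \frac{3}{2} - \frac{\left(13 - 15\right) \frac{1}{15}}{4} = \frac{3}{2} - \frac{\left(-2\right) \frac{1}{15}}{4} = \frac{3}{2} - - \frac{1}{30} = \frac{3}{2} + \frac{1}{30} = \frac{23}{15} \approx 1.5333$)
$x^{4} = \left(\frac{23}{15}\right)^{4} = \frac{279841}{50625}$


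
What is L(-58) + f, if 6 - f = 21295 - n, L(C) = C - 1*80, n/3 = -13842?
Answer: -62953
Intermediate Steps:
n = -41526 (n = 3*(-13842) = -41526)
L(C) = -80 + C (L(C) = C - 80 = -80 + C)
f = -62815 (f = 6 - (21295 - 1*(-41526)) = 6 - (21295 + 41526) = 6 - 1*62821 = 6 - 62821 = -62815)
L(-58) + f = (-80 - 58) - 62815 = -138 - 62815 = -62953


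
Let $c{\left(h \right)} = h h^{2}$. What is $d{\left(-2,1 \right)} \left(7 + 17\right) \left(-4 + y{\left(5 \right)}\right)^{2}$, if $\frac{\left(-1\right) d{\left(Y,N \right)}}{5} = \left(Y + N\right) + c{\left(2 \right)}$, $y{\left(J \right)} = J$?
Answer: $-840$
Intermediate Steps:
$c{\left(h \right)} = h^{3}$
$d{\left(Y,N \right)} = -40 - 5 N - 5 Y$ ($d{\left(Y,N \right)} = - 5 \left(\left(Y + N\right) + 2^{3}\right) = - 5 \left(\left(N + Y\right) + 8\right) = - 5 \left(8 + N + Y\right) = -40 - 5 N - 5 Y$)
$d{\left(-2,1 \right)} \left(7 + 17\right) \left(-4 + y{\left(5 \right)}\right)^{2} = \left(-40 - 5 - -10\right) \left(7 + 17\right) \left(-4 + 5\right)^{2} = \left(-40 - 5 + 10\right) 24 \cdot 1^{2} = - 35 \cdot 24 \cdot 1 = \left(-35\right) 24 = -840$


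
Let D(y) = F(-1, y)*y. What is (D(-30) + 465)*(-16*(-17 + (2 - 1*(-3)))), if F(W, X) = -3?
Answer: 106560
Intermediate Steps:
D(y) = -3*y
(D(-30) + 465)*(-16*(-17 + (2 - 1*(-3)))) = (-3*(-30) + 465)*(-16*(-17 + (2 - 1*(-3)))) = (90 + 465)*(-16*(-17 + (2 + 3))) = 555*(-16*(-17 + 5)) = 555*(-16*(-12)) = 555*192 = 106560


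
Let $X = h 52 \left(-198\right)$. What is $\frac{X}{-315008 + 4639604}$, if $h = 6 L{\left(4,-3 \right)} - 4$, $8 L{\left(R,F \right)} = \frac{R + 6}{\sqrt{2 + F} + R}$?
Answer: $\frac{32604}{6126511} + \frac{6435 i}{6126511} \approx 0.0053218 + 0.0010504 i$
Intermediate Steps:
$L{\left(R,F \right)} = \frac{6 + R}{8 \left(R + \sqrt{2 + F}\right)}$ ($L{\left(R,F \right)} = \frac{\left(R + 6\right) \frac{1}{\sqrt{2 + F} + R}}{8} = \frac{\left(6 + R\right) \frac{1}{R + \sqrt{2 + F}}}{8} = \frac{\frac{1}{R + \sqrt{2 + F}} \left(6 + R\right)}{8} = \frac{6 + R}{8 \left(R + \sqrt{2 + F}\right)}$)
$h = - \frac{38}{17} - \frac{15 i}{34}$ ($h = 6 \frac{6 + 4}{8 \left(4 + \sqrt{2 - 3}\right)} - 4 = 6 \cdot \frac{1}{8} \frac{1}{4 + \sqrt{-1}} \cdot 10 - 4 = 6 \cdot \frac{1}{8} \frac{1}{4 + i} 10 - 4 = 6 \cdot \frac{1}{8} \frac{4 - i}{17} \cdot 10 - 4 = 6 \left(\frac{5}{17} - \frac{5 i}{68}\right) - 4 = \left(\frac{30}{17} - \frac{15 i}{34}\right) - 4 = - \frac{38}{17} - \frac{15 i}{34} \approx -2.2353 - 0.44118 i$)
$X = \frac{391248}{17} + \frac{77220 i}{17}$ ($X = \left(- \frac{38}{17} - \frac{15 i}{34}\right) 52 \left(-198\right) = \left(- \frac{1976}{17} - \frac{390 i}{17}\right) \left(-198\right) = \frac{391248}{17} + \frac{77220 i}{17} \approx 23015.0 + 4542.4 i$)
$\frac{X}{-315008 + 4639604} = \frac{\frac{391248}{17} + \frac{77220 i}{17}}{-315008 + 4639604} = \frac{\frac{391248}{17} + \frac{77220 i}{17}}{4324596} = \left(\frac{391248}{17} + \frac{77220 i}{17}\right) \frac{1}{4324596} = \frac{32604}{6126511} + \frac{6435 i}{6126511}$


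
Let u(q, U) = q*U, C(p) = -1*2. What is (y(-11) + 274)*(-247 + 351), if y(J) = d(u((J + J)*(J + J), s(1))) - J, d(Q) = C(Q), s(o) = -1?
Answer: 29432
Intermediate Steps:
C(p) = -2
u(q, U) = U*q
d(Q) = -2
y(J) = -2 - J
(y(-11) + 274)*(-247 + 351) = ((-2 - 1*(-11)) + 274)*(-247 + 351) = ((-2 + 11) + 274)*104 = (9 + 274)*104 = 283*104 = 29432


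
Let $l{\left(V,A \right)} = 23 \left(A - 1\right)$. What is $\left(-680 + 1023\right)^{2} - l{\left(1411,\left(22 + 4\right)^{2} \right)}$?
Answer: $102124$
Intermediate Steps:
$l{\left(V,A \right)} = -23 + 23 A$ ($l{\left(V,A \right)} = 23 \left(-1 + A\right) = -23 + 23 A$)
$\left(-680 + 1023\right)^{2} - l{\left(1411,\left(22 + 4\right)^{2} \right)} = \left(-680 + 1023\right)^{2} - \left(-23 + 23 \left(22 + 4\right)^{2}\right) = 343^{2} - \left(-23 + 23 \cdot 26^{2}\right) = 117649 - \left(-23 + 23 \cdot 676\right) = 117649 - \left(-23 + 15548\right) = 117649 - 15525 = 102124$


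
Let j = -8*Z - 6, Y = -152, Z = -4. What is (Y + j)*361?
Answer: -45486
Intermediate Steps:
j = 26 (j = -8*(-4) - 6 = 32 - 6 = 26)
(Y + j)*361 = (-152 + 26)*361 = -126*361 = -45486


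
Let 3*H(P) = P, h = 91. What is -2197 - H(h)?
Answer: -6682/3 ≈ -2227.3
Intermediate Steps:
H(P) = P/3
-2197 - H(h) = -2197 - 91/3 = -6682/3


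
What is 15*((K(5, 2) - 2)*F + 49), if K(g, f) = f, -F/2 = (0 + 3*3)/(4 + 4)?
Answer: 735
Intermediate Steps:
F = -9/4 (F = -2*(0 + 3*3)/(4 + 4) = -2*(0 + 9)/8 = -18/8 = -2*9/8 = -9/4 ≈ -2.2500)
15*((K(5, 2) - 2)*F + 49) = 15*((2 - 2)*(-9/4) + 49) = 15*(0*(-9/4) + 49) = 15*(0 + 49) = 15*49 = 735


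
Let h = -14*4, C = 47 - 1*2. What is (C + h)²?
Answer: 121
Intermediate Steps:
C = 45 (C = 47 - 2 = 45)
h = -56
(C + h)² = (45 - 56)² = (-11)² = 121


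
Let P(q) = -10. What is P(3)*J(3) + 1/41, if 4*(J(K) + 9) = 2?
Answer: 3486/41 ≈ 85.024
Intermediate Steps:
J(K) = -17/2 (J(K) = -9 + (¼)*2 = -9 + ½ = -17/2)
P(3)*J(3) + 1/41 = -10*(-17/2) + 1/41 = 85 + 1/41 = 3486/41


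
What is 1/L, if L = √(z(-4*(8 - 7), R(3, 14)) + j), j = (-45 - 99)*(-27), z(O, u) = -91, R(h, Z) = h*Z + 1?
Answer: √3797/3797 ≈ 0.016229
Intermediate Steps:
R(h, Z) = 1 + Z*h (R(h, Z) = Z*h + 1 = 1 + Z*h)
j = 3888 (j = -144*(-27) = 3888)
L = √3797 (L = √(-91 + 3888) = √3797 ≈ 61.620)
1/L = 1/(√3797) = √3797/3797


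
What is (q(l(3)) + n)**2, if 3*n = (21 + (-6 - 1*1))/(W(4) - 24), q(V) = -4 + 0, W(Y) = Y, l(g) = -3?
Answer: 16129/900 ≈ 17.921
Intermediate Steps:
q(V) = -4
n = -7/30 (n = ((21 + (-6 - 1*1))/(4 - 24))/3 = ((21 + (-6 - 1))/(-20))/3 = ((21 - 7)*(-1/20))/3 = (14*(-1/20))/3 = (1/3)*(-7/10) = -7/30 ≈ -0.23333)
(q(l(3)) + n)**2 = (-4 - 7/30)**2 = (-127/30)**2 = 16129/900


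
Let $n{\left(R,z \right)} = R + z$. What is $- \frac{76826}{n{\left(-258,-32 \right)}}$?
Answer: $\frac{38413}{145} \approx 264.92$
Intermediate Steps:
$- \frac{76826}{n{\left(-258,-32 \right)}} = - \frac{76826}{-258 - 32} = - \frac{76826}{-290} = \left(-76826\right) \left(- \frac{1}{290}\right) = \frac{38413}{145}$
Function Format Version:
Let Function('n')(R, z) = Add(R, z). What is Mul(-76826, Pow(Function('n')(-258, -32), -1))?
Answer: Rational(38413, 145) ≈ 264.92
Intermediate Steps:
Mul(-76826, Pow(Function('n')(-258, -32), -1)) = Mul(-76826, Pow(Add(-258, -32), -1)) = Mul(-76826, Pow(-290, -1)) = Mul(-76826, Rational(-1, 290)) = Rational(38413, 145)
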